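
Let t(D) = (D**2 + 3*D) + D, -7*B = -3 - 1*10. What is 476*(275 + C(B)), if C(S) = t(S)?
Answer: 952544/7 ≈ 1.3608e+5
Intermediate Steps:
B = 13/7 (B = -(-3 - 1*10)/7 = -(-3 - 10)/7 = -1/7*(-13) = 13/7 ≈ 1.8571)
t(D) = D**2 + 4*D
C(S) = S*(4 + S)
476*(275 + C(B)) = 476*(275 + 13*(4 + 13/7)/7) = 476*(275 + (13/7)*(41/7)) = 476*(275 + 533/49) = 476*(14008/49) = 952544/7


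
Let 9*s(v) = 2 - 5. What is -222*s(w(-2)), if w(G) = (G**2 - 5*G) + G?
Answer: 74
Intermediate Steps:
w(G) = G**2 - 4*G
s(v) = -1/3 (s(v) = (2 - 5)/9 = (1/9)*(-3) = -1/3)
-222*s(w(-2)) = -222*(-1/3) = 74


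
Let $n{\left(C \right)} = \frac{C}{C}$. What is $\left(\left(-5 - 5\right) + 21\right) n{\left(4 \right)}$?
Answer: $11$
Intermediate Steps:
$n{\left(C \right)} = 1$
$\left(\left(-5 - 5\right) + 21\right) n{\left(4 \right)} = \left(\left(-5 - 5\right) + 21\right) 1 = \left(-10 + 21\right) 1 = 11 \cdot 1 = 11$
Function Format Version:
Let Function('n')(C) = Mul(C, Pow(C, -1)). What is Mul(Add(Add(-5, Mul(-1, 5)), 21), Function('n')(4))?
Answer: 11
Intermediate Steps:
Function('n')(C) = 1
Mul(Add(Add(-5, Mul(-1, 5)), 21), Function('n')(4)) = Mul(Add(Add(-5, Mul(-1, 5)), 21), 1) = Mul(Add(Add(-5, -5), 21), 1) = Mul(Add(-10, 21), 1) = Mul(11, 1) = 11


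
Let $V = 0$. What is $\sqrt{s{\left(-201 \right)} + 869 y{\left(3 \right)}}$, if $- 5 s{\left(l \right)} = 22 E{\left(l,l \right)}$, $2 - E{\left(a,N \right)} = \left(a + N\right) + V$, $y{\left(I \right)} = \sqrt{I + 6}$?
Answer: $\frac{\sqrt{20735}}{5} \approx 28.799$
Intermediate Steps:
$y{\left(I \right)} = \sqrt{6 + I}$
$E{\left(a,N \right)} = 2 - N - a$ ($E{\left(a,N \right)} = 2 - \left(\left(a + N\right) + 0\right) = 2 - \left(\left(N + a\right) + 0\right) = 2 - \left(N + a\right) = 2 - N - a$)
$s{\left(l \right)} = - \frac{44}{5} + \frac{44 l}{5}$ ($s{\left(l \right)} = - \frac{22 \left(2 - l - l\right)}{5} = - \frac{22 \left(2 - 2 l\right)}{5} = - \frac{44 - 44 l}{5} = - \frac{44}{5} + \frac{44 l}{5}$)
$\sqrt{s{\left(-201 \right)} + 869 y{\left(3 \right)}} = \sqrt{\left(- \frac{44}{5} + \frac{44}{5} \left(-201\right)\right) + 869 \sqrt{6 + 3}} = \sqrt{\left(- \frac{44}{5} - \frac{8844}{5}\right) + 869 \sqrt{9}} = \sqrt{- \frac{8888}{5} + 869 \cdot 3} = \sqrt{- \frac{8888}{5} + 2607} = \sqrt{\frac{4147}{5}} = \frac{\sqrt{20735}}{5}$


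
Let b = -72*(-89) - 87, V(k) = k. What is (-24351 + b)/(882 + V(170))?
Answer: -9015/526 ≈ -17.139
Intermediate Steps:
b = 6321 (b = 6408 - 87 = 6321)
(-24351 + b)/(882 + V(170)) = (-24351 + 6321)/(882 + 170) = -18030/1052 = -18030*1/1052 = -9015/526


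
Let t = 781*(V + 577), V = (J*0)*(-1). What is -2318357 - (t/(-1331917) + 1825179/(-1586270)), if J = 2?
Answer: -4898175109323441497/2112779979590 ≈ -2.3184e+6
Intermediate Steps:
V = 0 (V = (2*0)*(-1) = 0*(-1) = 0)
t = 450637 (t = 781*(0 + 577) = 781*577 = 450637)
-2318357 - (t/(-1331917) + 1825179/(-1586270)) = -2318357 - (450637/(-1331917) + 1825179/(-1586270)) = -2318357 - (450637*(-1/1331917) + 1825179*(-1/1586270)) = -2318357 - (-450637/1331917 - 1825179/1586270) = -2318357 - 1*(-3145818892133/2112779979590) = -2318357 + 3145818892133/2112779979590 = -4898175109323441497/2112779979590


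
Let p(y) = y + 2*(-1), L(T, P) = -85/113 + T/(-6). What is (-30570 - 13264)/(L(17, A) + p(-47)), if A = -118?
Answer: 294252/353 ≈ 833.58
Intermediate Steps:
L(T, P) = -85/113 - T/6 (L(T, P) = -85*1/113 + T*(-1/6) = -85/113 - T/6)
p(y) = -2 + y (p(y) = y - 2 = -2 + y)
(-30570 - 13264)/(L(17, A) + p(-47)) = (-30570 - 13264)/((-85/113 - 1/6*17) + (-2 - 47)) = -43834/((-85/113 - 17/6) - 49) = -43834/(-2431/678 - 49) = -43834/(-35653/678) = -43834*(-678/35653) = 294252/353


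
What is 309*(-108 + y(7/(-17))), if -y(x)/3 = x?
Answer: -560835/17 ≈ -32990.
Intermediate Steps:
y(x) = -3*x
309*(-108 + y(7/(-17))) = 309*(-108 - 21/(-17)) = 309*(-108 - 21*(-1)/17) = 309*(-108 - 3*(-7/17)) = 309*(-108 + 21/17) = 309*(-1815/17) = -560835/17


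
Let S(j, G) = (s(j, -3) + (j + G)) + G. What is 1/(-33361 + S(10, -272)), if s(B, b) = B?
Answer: -1/33885 ≈ -2.9512e-5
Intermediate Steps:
S(j, G) = 2*G + 2*j (S(j, G) = (j + (j + G)) + G = (j + (G + j)) + G = (G + 2*j) + G = 2*G + 2*j)
1/(-33361 + S(10, -272)) = 1/(-33361 + (2*(-272) + 2*10)) = 1/(-33361 + (-544 + 20)) = 1/(-33361 - 524) = 1/(-33885) = -1/33885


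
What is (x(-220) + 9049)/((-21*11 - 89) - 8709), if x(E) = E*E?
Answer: -57449/9029 ≈ -6.3627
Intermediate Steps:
x(E) = E²
(x(-220) + 9049)/((-21*11 - 89) - 8709) = ((-220)² + 9049)/((-21*11 - 89) - 8709) = (48400 + 9049)/((-231 - 89) - 8709) = 57449/(-320 - 8709) = 57449/(-9029) = 57449*(-1/9029) = -57449/9029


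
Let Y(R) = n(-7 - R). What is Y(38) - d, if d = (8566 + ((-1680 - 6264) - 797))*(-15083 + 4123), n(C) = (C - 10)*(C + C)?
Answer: -1913050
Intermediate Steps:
n(C) = 2*C*(-10 + C) (n(C) = (-10 + C)*(2*C) = 2*C*(-10 + C))
Y(R) = 2*(-17 - R)*(-7 - R) (Y(R) = 2*(-7 - R)*(-10 + (-7 - R)) = 2*(-7 - R)*(-17 - R) = 2*(-17 - R)*(-7 - R))
d = 1918000 (d = (8566 + (-7944 - 797))*(-10960) = (8566 - 8741)*(-10960) = -175*(-10960) = 1918000)
Y(38) - d = 2*(7 + 38)*(17 + 38) - 1*1918000 = 2*45*55 - 1918000 = 4950 - 1918000 = -1913050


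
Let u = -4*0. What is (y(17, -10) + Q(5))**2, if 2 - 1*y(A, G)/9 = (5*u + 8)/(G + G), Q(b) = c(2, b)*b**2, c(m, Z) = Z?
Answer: 537289/25 ≈ 21492.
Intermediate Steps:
u = 0
Q(b) = b**3 (Q(b) = b*b**2 = b**3)
y(A, G) = 18 - 36/G (y(A, G) = 18 - 9*(5*0 + 8)/(G + G) = 18 - 9*(0 + 8)/(2*G) = 18 - 72*1/(2*G) = 18 - 36/G)
(y(17, -10) + Q(5))**2 = ((18 - 36/(-10)) + 5**3)**2 = ((18 - 36*(-1/10)) + 125)**2 = ((18 + 18/5) + 125)**2 = (108/5 + 125)**2 = (733/5)**2 = 537289/25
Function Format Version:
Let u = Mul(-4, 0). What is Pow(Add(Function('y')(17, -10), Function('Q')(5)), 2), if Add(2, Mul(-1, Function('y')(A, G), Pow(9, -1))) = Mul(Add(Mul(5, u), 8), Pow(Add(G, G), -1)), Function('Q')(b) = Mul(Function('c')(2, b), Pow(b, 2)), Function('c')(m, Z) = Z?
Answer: Rational(537289, 25) ≈ 21492.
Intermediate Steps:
u = 0
Function('Q')(b) = Pow(b, 3) (Function('Q')(b) = Mul(b, Pow(b, 2)) = Pow(b, 3))
Function('y')(A, G) = Add(18, Mul(-36, Pow(G, -1))) (Function('y')(A, G) = Add(18, Mul(-9, Mul(Add(Mul(5, 0), 8), Pow(Add(G, G), -1)))) = Add(18, Mul(-9, Mul(Add(0, 8), Pow(Mul(2, G), -1)))) = Add(18, Mul(-9, Mul(8, Mul(Rational(1, 2), Pow(G, -1))))) = Add(18, Mul(-9, Mul(4, Pow(G, -1)))) = Add(18, Mul(-36, Pow(G, -1))))
Pow(Add(Function('y')(17, -10), Function('Q')(5)), 2) = Pow(Add(Add(18, Mul(-36, Pow(-10, -1))), Pow(5, 3)), 2) = Pow(Add(Add(18, Mul(-36, Rational(-1, 10))), 125), 2) = Pow(Add(Add(18, Rational(18, 5)), 125), 2) = Pow(Add(Rational(108, 5), 125), 2) = Pow(Rational(733, 5), 2) = Rational(537289, 25)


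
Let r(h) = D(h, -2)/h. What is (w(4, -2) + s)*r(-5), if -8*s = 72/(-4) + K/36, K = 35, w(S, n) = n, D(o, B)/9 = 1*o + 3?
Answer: 37/80 ≈ 0.46250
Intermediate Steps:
D(o, B) = 27 + 9*o (D(o, B) = 9*(1*o + 3) = 9*(o + 3) = 9*(3 + o) = 27 + 9*o)
s = 613/288 (s = -(72/(-4) + 35/36)/8 = -(72*(-¼) + 35*(1/36))/8 = -(-18 + 35/36)/8 = -⅛*(-613/36) = 613/288 ≈ 2.1285)
r(h) = (27 + 9*h)/h
(w(4, -2) + s)*r(-5) = (-2 + 613/288)*(9 + 27/(-5)) = 37*(9 + 27*(-⅕))/288 = 37*(9 - 27/5)/288 = (37/288)*(18/5) = 37/80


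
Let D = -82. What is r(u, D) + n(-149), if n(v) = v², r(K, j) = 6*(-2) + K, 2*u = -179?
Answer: 44199/2 ≈ 22100.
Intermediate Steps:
u = -179/2 (u = (½)*(-179) = -179/2 ≈ -89.500)
r(K, j) = -12 + K
r(u, D) + n(-149) = (-12 - 179/2) + (-149)² = -203/2 + 22201 = 44199/2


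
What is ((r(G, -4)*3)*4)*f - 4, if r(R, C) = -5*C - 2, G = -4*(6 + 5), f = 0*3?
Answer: -4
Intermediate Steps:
f = 0
G = -44 (G = -4*11 = -44)
r(R, C) = -2 - 5*C
((r(G, -4)*3)*4)*f - 4 = (((-2 - 5*(-4))*3)*4)*0 - 4 = (((-2 + 20)*3)*4)*0 - 4 = ((18*3)*4)*0 - 4 = (54*4)*0 - 4 = 216*0 - 4 = 0 - 4 = -4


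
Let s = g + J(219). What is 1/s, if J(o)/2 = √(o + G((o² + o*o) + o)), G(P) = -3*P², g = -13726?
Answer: -6863/55552752386 - 2*I*√1733079714/27776376193 ≈ -1.2354e-7 - 2.9975e-6*I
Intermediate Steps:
J(o) = 2*√(o - 3*(o + 2*o²)²) (J(o) = 2*√(o - 3*((o² + o*o) + o)²) = 2*√(o - 3*((o² + o²) + o)²) = 2*√(o - 3*(2*o² + o)²) = 2*√(o - 3*(o + 2*o²)²))
s = -13726 + 8*I*√1733079714 (s = -13726 + 2*√(219*(1 - 3*219*(1 + 2*219)²)) = -13726 + 2*√(219*(1 - 3*219*(1 + 438)²)) = -13726 + 2*√(219*(1 - 3*219*439²)) = -13726 + 2*√(219*(1 - 3*219*192721)) = -13726 + 2*√(219*(1 - 126617697)) = -13726 + 2*√(219*(-126617696)) = -13726 + 2*√(-27729275424) = -13726 + 2*(4*I*√1733079714) = -13726 + 8*I*√1733079714 ≈ -13726.0 + 3.3304e+5*I)
1/s = 1/(-13726 + 8*I*√1733079714)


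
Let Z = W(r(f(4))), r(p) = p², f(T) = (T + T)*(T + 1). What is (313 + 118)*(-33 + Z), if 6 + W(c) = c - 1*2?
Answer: 671929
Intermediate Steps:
f(T) = 2*T*(1 + T) (f(T) = (2*T)*(1 + T) = 2*T*(1 + T))
W(c) = -8 + c (W(c) = -6 + (c - 1*2) = -6 + (c - 2) = -6 + (-2 + c) = -8 + c)
Z = 1592 (Z = -8 + (2*4*(1 + 4))² = -8 + (2*4*5)² = -8 + 40² = -8 + 1600 = 1592)
(313 + 118)*(-33 + Z) = (313 + 118)*(-33 + 1592) = 431*1559 = 671929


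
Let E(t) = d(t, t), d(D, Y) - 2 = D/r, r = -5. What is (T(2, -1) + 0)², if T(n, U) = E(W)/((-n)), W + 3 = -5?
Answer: 81/25 ≈ 3.2400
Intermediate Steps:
d(D, Y) = 2 - D/5 (d(D, Y) = 2 + D/(-5) = 2 + D*(-⅕) = 2 - D/5)
W = -8 (W = -3 - 5 = -8)
E(t) = 2 - t/5
T(n, U) = -18/(5*n) (T(n, U) = (2 - ⅕*(-8))/((-n)) = (2 + 8/5)*(-1/n) = 18*(-1/n)/5 = -18/(5*n))
(T(2, -1) + 0)² = (-18/5/2 + 0)² = (-18/5*½ + 0)² = (-9/5 + 0)² = (-9/5)² = 81/25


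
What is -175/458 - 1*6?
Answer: -2923/458 ≈ -6.3821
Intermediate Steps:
-175/458 - 1*6 = -175*1/458 - 6 = -175/458 - 6 = -2923/458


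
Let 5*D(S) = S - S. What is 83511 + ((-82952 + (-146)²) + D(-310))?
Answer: 21875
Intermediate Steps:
D(S) = 0 (D(S) = (S - S)/5 = (⅕)*0 = 0)
83511 + ((-82952 + (-146)²) + D(-310)) = 83511 + ((-82952 + (-146)²) + 0) = 83511 + ((-82952 + 21316) + 0) = 83511 + (-61636 + 0) = 83511 - 61636 = 21875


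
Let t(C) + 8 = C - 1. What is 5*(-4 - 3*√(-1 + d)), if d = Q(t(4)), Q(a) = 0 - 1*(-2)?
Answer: -35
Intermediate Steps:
t(C) = -9 + C (t(C) = -8 + (C - 1) = -8 + (-1 + C) = -9 + C)
Q(a) = 2 (Q(a) = 0 + 2 = 2)
d = 2
5*(-4 - 3*√(-1 + d)) = 5*(-4 - 3*√(-1 + 2)) = 5*(-4 - 3*√1) = 5*(-4 - 3*1) = 5*(-4 - 3) = 5*(-7) = -35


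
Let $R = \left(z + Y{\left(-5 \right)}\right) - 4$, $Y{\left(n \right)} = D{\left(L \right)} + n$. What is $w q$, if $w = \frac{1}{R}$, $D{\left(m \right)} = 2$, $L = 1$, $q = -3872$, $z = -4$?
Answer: $352$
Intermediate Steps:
$Y{\left(n \right)} = 2 + n$
$R = -11$ ($R = \left(-4 + \left(2 - 5\right)\right) - 4 = \left(-4 - 3\right) - 4 = -7 - 4 = -11$)
$w = - \frac{1}{11}$ ($w = \frac{1}{-11} = - \frac{1}{11} \approx -0.090909$)
$w q = \left(- \frac{1}{11}\right) \left(-3872\right) = 352$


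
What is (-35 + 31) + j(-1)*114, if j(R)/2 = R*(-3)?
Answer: 680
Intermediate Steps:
j(R) = -6*R (j(R) = 2*(R*(-3)) = 2*(-3*R) = -6*R)
(-35 + 31) + j(-1)*114 = (-35 + 31) - 6*(-1)*114 = -4 + 6*114 = -4 + 684 = 680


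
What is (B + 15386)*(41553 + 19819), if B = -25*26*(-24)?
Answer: 1901672792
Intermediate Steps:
B = 15600 (B = -650*(-24) = 15600)
(B + 15386)*(41553 + 19819) = (15600 + 15386)*(41553 + 19819) = 30986*61372 = 1901672792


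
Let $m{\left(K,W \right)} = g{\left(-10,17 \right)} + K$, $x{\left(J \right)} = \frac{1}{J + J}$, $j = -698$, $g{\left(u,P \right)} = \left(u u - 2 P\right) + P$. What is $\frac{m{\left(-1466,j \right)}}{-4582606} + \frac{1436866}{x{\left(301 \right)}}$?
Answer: $\frac{3963923633184575}{4582606} \approx 8.6499 \cdot 10^{8}$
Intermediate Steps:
$g{\left(u,P \right)} = u^{2} - P$ ($g{\left(u,P \right)} = \left(u^{2} - 2 P\right) + P = u^{2} - P$)
$x{\left(J \right)} = \frac{1}{2 J}$
$m{\left(K,W \right)} = 83 + K$ ($m{\left(K,W \right)} = \left(\left(-10\right)^{2} - 17\right) + K = \left(100 - 17\right) + K = 83 + K$)
$\frac{m{\left(-1466,j \right)}}{-4582606} + \frac{1436866}{x{\left(301 \right)}} = \frac{83 - 1466}{-4582606} + \frac{1436866}{\frac{1}{2} \cdot \frac{1}{301}} = \left(-1383\right) \left(- \frac{1}{4582606}\right) + \frac{1436866}{\frac{1}{2} \cdot \frac{1}{301}} = \frac{1383}{4582606} + 1436866 \frac{1}{\frac{1}{602}} = \frac{1383}{4582606} + 1436866 \cdot 602 = \frac{1383}{4582606} + 864993332 = \frac{3963923633184575}{4582606}$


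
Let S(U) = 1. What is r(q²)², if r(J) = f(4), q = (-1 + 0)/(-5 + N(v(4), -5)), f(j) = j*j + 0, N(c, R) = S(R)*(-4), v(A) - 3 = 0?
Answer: 256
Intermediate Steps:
v(A) = 3 (v(A) = 3 + 0 = 3)
N(c, R) = -4 (N(c, R) = 1*(-4) = -4)
f(j) = j² (f(j) = j² + 0 = j²)
q = ⅑ (q = (-1 + 0)/(-5 - 4) = -1/(-9) = -1*(-⅑) = ⅑ ≈ 0.11111)
r(J) = 16 (r(J) = 4² = 16)
r(q²)² = 16² = 256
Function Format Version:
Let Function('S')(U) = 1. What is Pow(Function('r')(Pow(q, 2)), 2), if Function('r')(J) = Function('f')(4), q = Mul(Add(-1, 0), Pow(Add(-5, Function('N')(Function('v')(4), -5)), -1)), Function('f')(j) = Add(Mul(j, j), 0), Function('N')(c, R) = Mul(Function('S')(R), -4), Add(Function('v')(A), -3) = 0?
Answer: 256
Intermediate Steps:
Function('v')(A) = 3 (Function('v')(A) = Add(3, 0) = 3)
Function('N')(c, R) = -4 (Function('N')(c, R) = Mul(1, -4) = -4)
Function('f')(j) = Pow(j, 2) (Function('f')(j) = Add(Pow(j, 2), 0) = Pow(j, 2))
q = Rational(1, 9) (q = Mul(Add(-1, 0), Pow(Add(-5, -4), -1)) = Mul(-1, Pow(-9, -1)) = Mul(-1, Rational(-1, 9)) = Rational(1, 9) ≈ 0.11111)
Function('r')(J) = 16 (Function('r')(J) = Pow(4, 2) = 16)
Pow(Function('r')(Pow(q, 2)), 2) = Pow(16, 2) = 256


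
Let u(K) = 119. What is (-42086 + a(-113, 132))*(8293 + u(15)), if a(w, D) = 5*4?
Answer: -353859192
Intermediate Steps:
a(w, D) = 20
(-42086 + a(-113, 132))*(8293 + u(15)) = (-42086 + 20)*(8293 + 119) = -42066*8412 = -353859192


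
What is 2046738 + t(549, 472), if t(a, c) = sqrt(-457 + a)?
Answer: 2046738 + 2*sqrt(23) ≈ 2.0467e+6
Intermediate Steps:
2046738 + t(549, 472) = 2046738 + sqrt(-457 + 549) = 2046738 + sqrt(92) = 2046738 + 2*sqrt(23)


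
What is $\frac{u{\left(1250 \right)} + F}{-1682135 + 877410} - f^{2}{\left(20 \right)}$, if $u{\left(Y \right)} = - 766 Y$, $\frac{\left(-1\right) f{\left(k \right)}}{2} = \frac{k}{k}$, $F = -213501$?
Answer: $- \frac{2047899}{804725} \approx -2.5448$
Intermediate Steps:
$f{\left(k \right)} = -2$ ($f{\left(k \right)} = - 2 \frac{k}{k} = \left(-2\right) 1 = -2$)
$\frac{u{\left(1250 \right)} + F}{-1682135 + 877410} - f^{2}{\left(20 \right)} = \frac{\left(-766\right) 1250 - 213501}{-1682135 + 877410} - \left(-2\right)^{2} = \frac{-957500 - 213501}{-804725} - 4 = \left(-1171001\right) \left(- \frac{1}{804725}\right) - 4 = \frac{1171001}{804725} - 4 = - \frac{2047899}{804725}$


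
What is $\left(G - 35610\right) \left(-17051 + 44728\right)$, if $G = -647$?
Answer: $-1003484989$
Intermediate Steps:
$\left(G - 35610\right) \left(-17051 + 44728\right) = \left(-647 - 35610\right) \left(-17051 + 44728\right) = \left(-36257\right) 27677 = -1003484989$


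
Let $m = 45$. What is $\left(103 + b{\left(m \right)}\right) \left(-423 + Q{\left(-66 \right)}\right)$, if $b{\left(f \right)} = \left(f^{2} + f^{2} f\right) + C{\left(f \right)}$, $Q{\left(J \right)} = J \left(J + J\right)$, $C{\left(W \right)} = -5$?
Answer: $772932672$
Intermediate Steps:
$Q{\left(J \right)} = 2 J^{2}$ ($Q{\left(J \right)} = J 2 J = 2 J^{2}$)
$b{\left(f \right)} = -5 + f^{2} + f^{3}$ ($b{\left(f \right)} = \left(f^{2} + f^{2} f\right) - 5 = \left(f^{2} + f^{3}\right) - 5 = -5 + f^{2} + f^{3}$)
$\left(103 + b{\left(m \right)}\right) \left(-423 + Q{\left(-66 \right)}\right) = \left(103 + \left(-5 + 45^{2} + 45^{3}\right)\right) \left(-423 + 2 \left(-66\right)^{2}\right) = \left(103 + \left(-5 + 2025 + 91125\right)\right) \left(-423 + 2 \cdot 4356\right) = \left(103 + 93145\right) \left(-423 + 8712\right) = 93248 \cdot 8289 = 772932672$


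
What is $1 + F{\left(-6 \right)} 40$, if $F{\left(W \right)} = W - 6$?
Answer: $-479$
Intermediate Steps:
$F{\left(W \right)} = -6 + W$ ($F{\left(W \right)} = W - 6 = -6 + W$)
$1 + F{\left(-6 \right)} 40 = 1 + \left(-6 - 6\right) 40 = 1 - 480 = -479$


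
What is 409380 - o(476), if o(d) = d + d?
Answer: 408428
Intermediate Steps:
o(d) = 2*d
409380 - o(476) = 409380 - 2*476 = 409380 - 1*952 = 409380 - 952 = 408428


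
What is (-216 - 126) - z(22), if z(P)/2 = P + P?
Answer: -430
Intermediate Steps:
z(P) = 4*P (z(P) = 2*(P + P) = 2*(2*P) = 4*P)
(-216 - 126) - z(22) = (-216 - 126) - 4*22 = -342 - 1*88 = -342 - 88 = -430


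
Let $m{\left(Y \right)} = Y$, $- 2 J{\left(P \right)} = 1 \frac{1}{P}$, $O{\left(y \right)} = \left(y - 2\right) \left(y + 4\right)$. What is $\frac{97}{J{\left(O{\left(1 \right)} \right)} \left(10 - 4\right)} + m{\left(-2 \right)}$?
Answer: $\frac{479}{3} \approx 159.67$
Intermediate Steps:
$O{\left(y \right)} = \left(-2 + y\right) \left(4 + y\right)$
$J{\left(P \right)} = - \frac{1}{2 P}$ ($J{\left(P \right)} = - \frac{1 \frac{1}{P}}{2} = - \frac{1}{2 P}$)
$\frac{97}{J{\left(O{\left(1 \right)} \right)} \left(10 - 4\right)} + m{\left(-2 \right)} = \frac{97}{- \frac{1}{2 \left(-8 + 1^{2} + 2 \cdot 1\right)} \left(10 - 4\right)} - 2 = \frac{97}{- \frac{1}{2 \left(-8 + 1 + 2\right)} 6} - 2 = \frac{97}{- \frac{1}{2 \left(-5\right)} 6} - 2 = \frac{97}{\left(- \frac{1}{2}\right) \left(- \frac{1}{5}\right) 6} - 2 = \frac{97}{\frac{1}{10} \cdot 6} - 2 = \frac{97}{\frac{3}{5}} - 2 = 97 \cdot \frac{5}{3} - 2 = \frac{485}{3} - 2 = \frac{479}{3}$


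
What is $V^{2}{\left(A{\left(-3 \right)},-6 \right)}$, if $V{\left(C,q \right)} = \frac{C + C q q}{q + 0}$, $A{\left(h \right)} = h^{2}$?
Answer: $\frac{12321}{4} \approx 3080.3$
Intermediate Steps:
$V{\left(C,q \right)} = \frac{C + C q^{2}}{q}$
$V^{2}{\left(A{\left(-3 \right)},-6 \right)} = \left(\left(-3\right)^{2} \left(-6\right) + \frac{\left(-3\right)^{2}}{-6}\right)^{2} = \left(9 \left(-6\right) + 9 \left(- \frac{1}{6}\right)\right)^{2} = \left(-54 - \frac{3}{2}\right)^{2} = \left(- \frac{111}{2}\right)^{2} = \frac{12321}{4}$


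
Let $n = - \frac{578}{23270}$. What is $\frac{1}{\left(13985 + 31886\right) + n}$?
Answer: $\frac{11635}{533708796} \approx 2.18 \cdot 10^{-5}$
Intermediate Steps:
$n = - \frac{289}{11635}$ ($n = \left(-578\right) \frac{1}{23270} = - \frac{289}{11635} \approx -0.024839$)
$\frac{1}{\left(13985 + 31886\right) + n} = \frac{1}{\left(13985 + 31886\right) - \frac{289}{11635}} = \frac{1}{45871 - \frac{289}{11635}} = \frac{1}{\frac{533708796}{11635}} = \frac{11635}{533708796}$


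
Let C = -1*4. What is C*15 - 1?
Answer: -61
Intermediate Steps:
C = -4
C*15 - 1 = -4*15 - 1 = -60 - 1 = -61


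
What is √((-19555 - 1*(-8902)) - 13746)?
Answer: 3*I*√2711 ≈ 156.2*I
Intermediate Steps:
√((-19555 - 1*(-8902)) - 13746) = √((-19555 + 8902) - 13746) = √(-10653 - 13746) = √(-24399) = 3*I*√2711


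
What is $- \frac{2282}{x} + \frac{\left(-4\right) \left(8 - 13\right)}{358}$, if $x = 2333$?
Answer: $- \frac{385148}{417607} \approx -0.92227$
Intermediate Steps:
$- \frac{2282}{x} + \frac{\left(-4\right) \left(8 - 13\right)}{358} = - \frac{2282}{2333} + \frac{\left(-4\right) \left(8 - 13\right)}{358} = \left(-2282\right) \frac{1}{2333} + \left(-4\right) \left(-5\right) \frac{1}{358} = - \frac{2282}{2333} + 20 \cdot \frac{1}{358} = - \frac{2282}{2333} + \frac{10}{179} = - \frac{385148}{417607}$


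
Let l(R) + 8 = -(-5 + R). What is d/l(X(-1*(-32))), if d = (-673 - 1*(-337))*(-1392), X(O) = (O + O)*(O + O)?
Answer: -467712/4099 ≈ -114.10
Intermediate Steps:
X(O) = 4*O**2 (X(O) = (2*O)*(2*O) = 4*O**2)
l(R) = -3 - R (l(R) = -8 - (-5 + R) = -8 + (5 - R) = -3 - R)
d = 467712 (d = (-673 + 337)*(-1392) = -336*(-1392) = 467712)
d/l(X(-1*(-32))) = 467712/(-3 - 4*(-1*(-32))**2) = 467712/(-3 - 4*32**2) = 467712/(-3 - 4*1024) = 467712/(-3 - 1*4096) = 467712/(-3 - 4096) = 467712/(-4099) = 467712*(-1/4099) = -467712/4099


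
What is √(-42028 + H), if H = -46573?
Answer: I*√88601 ≈ 297.66*I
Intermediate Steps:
√(-42028 + H) = √(-42028 - 46573) = √(-88601) = I*√88601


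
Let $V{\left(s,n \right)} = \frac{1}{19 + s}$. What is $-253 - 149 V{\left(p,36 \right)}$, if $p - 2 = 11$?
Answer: $- \frac{8245}{32} \approx -257.66$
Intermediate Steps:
$p = 13$ ($p = 2 + 11 = 13$)
$-253 - 149 V{\left(p,36 \right)} = -253 - \frac{149}{19 + 13} = -253 - \frac{149}{32} = - \frac{8245}{32}$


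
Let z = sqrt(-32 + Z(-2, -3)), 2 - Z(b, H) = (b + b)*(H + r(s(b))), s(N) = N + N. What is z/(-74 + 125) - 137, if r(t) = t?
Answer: -137 + I*sqrt(58)/51 ≈ -137.0 + 0.14933*I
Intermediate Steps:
s(N) = 2*N
Z(b, H) = 2 - 2*b*(H + 2*b) (Z(b, H) = 2 - (b + b)*(H + 2*b) = 2 - 2*b*(H + 2*b))
z = I*sqrt(58) (z = sqrt(-32 + (2 - 4*(-2)**2 - 2*(-3)*(-2))) = sqrt(-32 + (2 - 4*4 - 12)) = sqrt(-32 + (2 - 16 - 12)) = sqrt(-32 - 26) = sqrt(-58) = I*sqrt(58) ≈ 7.6158*I)
z/(-74 + 125) - 137 = (I*sqrt(58))/(-74 + 125) - 137 = (I*sqrt(58))/51 - 137 = I*sqrt(58)/51 - 137 = -137 + I*sqrt(58)/51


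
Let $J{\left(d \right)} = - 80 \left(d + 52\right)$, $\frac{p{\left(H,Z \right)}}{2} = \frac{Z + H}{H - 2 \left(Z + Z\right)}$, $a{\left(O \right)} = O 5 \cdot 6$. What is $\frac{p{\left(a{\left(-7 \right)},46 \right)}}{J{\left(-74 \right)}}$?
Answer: $\frac{41}{86680} \approx 0.000473$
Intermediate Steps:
$a{\left(O \right)} = 30 O$ ($a{\left(O \right)} = O 30 = 30 O$)
$p{\left(H,Z \right)} = \frac{2 \left(H + Z\right)}{H - 4 Z}$ ($p{\left(H,Z \right)} = 2 \frac{Z + H}{H - 2 \left(Z + Z\right)} = 2 \frac{H + Z}{H - 2 \cdot 2 Z} = 2 \frac{H + Z}{H - 4 Z} = \frac{2 \left(H + Z\right)}{H - 4 Z}$)
$J{\left(d \right)} = -4160 - 80 d$ ($J{\left(d \right)} = - 80 \left(52 + d\right) = -4160 - 80 d$)
$\frac{p{\left(a{\left(-7 \right)},46 \right)}}{J{\left(-74 \right)}} = \frac{2 \frac{1}{30 \left(-7\right) - 184} \left(30 \left(-7\right) + 46\right)}{-4160 - -5920} = \frac{2 \frac{1}{-210 - 184} \left(-210 + 46\right)}{-4160 + 5920} = \frac{2 \frac{1}{-394} \left(-164\right)}{1760} = 2 \left(- \frac{1}{394}\right) \left(-164\right) \frac{1}{1760} = \frac{164}{197} \cdot \frac{1}{1760} = \frac{41}{86680}$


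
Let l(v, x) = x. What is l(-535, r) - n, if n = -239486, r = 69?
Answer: 239555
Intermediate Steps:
l(-535, r) - n = 69 - 1*(-239486) = 69 + 239486 = 239555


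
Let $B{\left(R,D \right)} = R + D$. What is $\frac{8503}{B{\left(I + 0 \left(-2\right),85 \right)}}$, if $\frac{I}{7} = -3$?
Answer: $\frac{8503}{64} \approx 132.86$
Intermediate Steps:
$I = -21$ ($I = 7 \left(-3\right) = -21$)
$B{\left(R,D \right)} = D + R$
$\frac{8503}{B{\left(I + 0 \left(-2\right),85 \right)}} = \frac{8503}{85 + \left(-21 + 0 \left(-2\right)\right)} = \frac{8503}{85 + \left(-21 + 0\right)} = \frac{8503}{85 - 21} = \frac{8503}{64}$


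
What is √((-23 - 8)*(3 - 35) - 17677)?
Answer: I*√16685 ≈ 129.17*I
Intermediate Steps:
√((-23 - 8)*(3 - 35) - 17677) = √(-31*(-32) - 17677) = √(992 - 17677) = √(-16685) = I*√16685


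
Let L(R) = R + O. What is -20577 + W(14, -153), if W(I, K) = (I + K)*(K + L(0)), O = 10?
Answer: -700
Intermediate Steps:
L(R) = 10 + R (L(R) = R + 10 = 10 + R)
W(I, K) = (10 + K)*(I + K) (W(I, K) = (I + K)*(K + (10 + 0)) = (I + K)*(K + 10) = (I + K)*(10 + K) = (10 + K)*(I + K))
-20577 + W(14, -153) = -20577 + ((-153)**2 + 10*14 + 10*(-153) + 14*(-153)) = -20577 + (23409 + 140 - 1530 - 2142) = -20577 + 19877 = -700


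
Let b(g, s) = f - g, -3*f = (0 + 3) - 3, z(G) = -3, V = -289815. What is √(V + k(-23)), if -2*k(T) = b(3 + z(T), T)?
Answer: 139*I*√15 ≈ 538.34*I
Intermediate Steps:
f = 0 (f = -((0 + 3) - 3)/3 = -(3 - 3)/3 = -⅓*0 = 0)
b(g, s) = -g (b(g, s) = 0 - g = -g)
k(T) = 0 (k(T) = -(-1)*(3 - 3)/2 = -(-1)*0/2 = -½*0 = 0)
√(V + k(-23)) = √(-289815 + 0) = √(-289815) = 139*I*√15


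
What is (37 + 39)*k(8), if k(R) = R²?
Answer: 4864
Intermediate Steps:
(37 + 39)*k(8) = (37 + 39)*8² = 76*64 = 4864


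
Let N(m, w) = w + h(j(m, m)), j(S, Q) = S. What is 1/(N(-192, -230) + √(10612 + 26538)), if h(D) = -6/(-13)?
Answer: -19396/1312953 - 845*√1486/2625906 ≈ -0.027178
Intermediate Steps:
h(D) = 6/13 (h(D) = -6*(-1/13) = 6/13)
N(m, w) = 6/13 + w (N(m, w) = w + 6/13 = 6/13 + w)
1/(N(-192, -230) + √(10612 + 26538)) = 1/((6/13 - 230) + √(10612 + 26538)) = 1/(-2984/13 + √37150) = 1/(-2984/13 + 5*√1486)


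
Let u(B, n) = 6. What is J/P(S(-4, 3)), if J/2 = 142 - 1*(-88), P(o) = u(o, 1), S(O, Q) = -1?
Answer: 230/3 ≈ 76.667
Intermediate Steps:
P(o) = 6
J = 460 (J = 2*(142 - 1*(-88)) = 2*(142 + 88) = 2*230 = 460)
J/P(S(-4, 3)) = 460/6 = 460*(1/6) = 230/3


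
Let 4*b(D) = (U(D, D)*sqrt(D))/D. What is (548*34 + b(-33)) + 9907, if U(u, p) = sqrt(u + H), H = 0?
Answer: 114157/4 ≈ 28539.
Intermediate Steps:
U(u, p) = sqrt(u) (U(u, p) = sqrt(u + 0) = sqrt(u))
b(D) = 1/4 (b(D) = ((sqrt(D)*sqrt(D))/D)/4 = (D/D)/4 = (1/4)*1 = 1/4)
(548*34 + b(-33)) + 9907 = (548*34 + 1/4) + 9907 = (18632 + 1/4) + 9907 = 74529/4 + 9907 = 114157/4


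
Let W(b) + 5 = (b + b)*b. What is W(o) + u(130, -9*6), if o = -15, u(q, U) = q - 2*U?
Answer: 683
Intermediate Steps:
W(b) = -5 + 2*b² (W(b) = -5 + (b + b)*b = -5 + (2*b)*b = -5 + 2*b²)
W(o) + u(130, -9*6) = (-5 + 2*(-15)²) + (130 - (-18)*6) = (-5 + 2*225) + (130 - 2*(-54)) = (-5 + 450) + (130 + 108) = 445 + 238 = 683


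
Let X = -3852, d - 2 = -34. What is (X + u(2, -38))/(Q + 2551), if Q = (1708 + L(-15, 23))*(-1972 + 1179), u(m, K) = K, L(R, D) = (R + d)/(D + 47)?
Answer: 272300/94595239 ≈ 0.0028786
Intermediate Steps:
d = -32 (d = 2 - 34 = -32)
L(R, D) = (-32 + R)/(47 + D) (L(R, D) = (R - 32)/(D + 47) = (-32 + R)/(47 + D))
Q = -94773809/70 (Q = (1708 + (-32 - 15)/(47 + 23))*(-1972 + 1179) = (1708 - 47/70)*(-793) = (119513/70)*(-793) = -94773809/70 ≈ -1.3539e+6)
(X + u(2, -38))/(Q + 2551) = (-3852 - 38)/(-94773809/70 + 2551) = -3890/(-94595239/70) = -3890*(-70/94595239) = 272300/94595239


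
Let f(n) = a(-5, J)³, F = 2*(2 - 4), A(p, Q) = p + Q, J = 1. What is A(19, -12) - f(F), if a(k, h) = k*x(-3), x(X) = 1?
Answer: 132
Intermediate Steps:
a(k, h) = k (a(k, h) = k*1 = k)
A(p, Q) = Q + p
F = -4 (F = 2*(-2) = -4)
f(n) = -125 (f(n) = (-5)³ = -125)
A(19, -12) - f(F) = (-12 + 19) - 1*(-125) = 7 + 125 = 132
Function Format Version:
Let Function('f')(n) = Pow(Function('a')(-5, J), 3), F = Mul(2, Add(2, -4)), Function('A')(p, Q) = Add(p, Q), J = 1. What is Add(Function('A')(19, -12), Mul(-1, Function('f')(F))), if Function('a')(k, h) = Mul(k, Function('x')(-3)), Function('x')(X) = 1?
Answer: 132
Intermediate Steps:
Function('a')(k, h) = k (Function('a')(k, h) = Mul(k, 1) = k)
Function('A')(p, Q) = Add(Q, p)
F = -4 (F = Mul(2, -2) = -4)
Function('f')(n) = -125 (Function('f')(n) = Pow(-5, 3) = -125)
Add(Function('A')(19, -12), Mul(-1, Function('f')(F))) = Add(Add(-12, 19), Mul(-1, -125)) = Add(7, 125) = 132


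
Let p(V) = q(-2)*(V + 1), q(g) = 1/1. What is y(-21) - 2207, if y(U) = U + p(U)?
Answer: -2248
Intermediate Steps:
q(g) = 1
p(V) = 1 + V (p(V) = 1*(V + 1) = 1*(1 + V) = 1 + V)
y(U) = 1 + 2*U (y(U) = U + (1 + U) = 1 + 2*U)
y(-21) - 2207 = (1 + 2*(-21)) - 2207 = (1 - 42) - 2207 = -41 - 2207 = -2248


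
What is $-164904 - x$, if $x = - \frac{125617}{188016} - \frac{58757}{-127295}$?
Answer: $- \frac{3946724399954977}{23933496720} \approx -1.649 \cdot 10^{5}$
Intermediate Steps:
$x = - \frac{4943159903}{23933496720}$ ($x = \left(-125617\right) \frac{1}{188016} - - \frac{58757}{127295} = - \frac{125617}{188016} + \frac{58757}{127295} = - \frac{4943159903}{23933496720} \approx -0.20654$)
$-164904 - x = -164904 - - \frac{4943159903}{23933496720} = -164904 + \frac{4943159903}{23933496720} = - \frac{3946724399954977}{23933496720}$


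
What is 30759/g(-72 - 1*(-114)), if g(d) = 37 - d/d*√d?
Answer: 1138083/1327 + 30759*√42/1327 ≈ 1007.9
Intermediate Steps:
g(d) = 37 - √d
30759/g(-72 - 1*(-114)) = 30759/(37 - √(-72 - 1*(-114))) = 30759/(37 - √(-72 + 114)) = 30759/(37 - √42)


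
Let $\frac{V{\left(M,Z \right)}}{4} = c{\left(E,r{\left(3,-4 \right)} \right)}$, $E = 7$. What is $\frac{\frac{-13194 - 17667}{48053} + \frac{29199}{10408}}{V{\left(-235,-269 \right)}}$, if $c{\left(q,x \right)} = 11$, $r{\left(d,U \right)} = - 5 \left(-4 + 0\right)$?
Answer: $\frac{1081898259}{22005967456} \approx 0.049164$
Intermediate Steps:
$r{\left(d,U \right)} = 20$ ($r{\left(d,U \right)} = \left(-5\right) \left(-4\right) = 20$)
$V{\left(M,Z \right)} = 44$ ($V{\left(M,Z \right)} = 4 \cdot 11 = 44$)
$\frac{\frac{-13194 - 17667}{48053} + \frac{29199}{10408}}{V{\left(-235,-269 \right)}} = \frac{\frac{-13194 - 17667}{48053} + \frac{29199}{10408}}{44} = \left(\left(-13194 - 17667\right) \frac{1}{48053} + 29199 \cdot \frac{1}{10408}\right) \frac{1}{44} = \left(\left(-30861\right) \frac{1}{48053} + \frac{29199}{10408}\right) \frac{1}{44} = \left(- \frac{30861}{48053} + \frac{29199}{10408}\right) \frac{1}{44} = \frac{1081898259}{500135624} \cdot \frac{1}{44} = \frac{1081898259}{22005967456}$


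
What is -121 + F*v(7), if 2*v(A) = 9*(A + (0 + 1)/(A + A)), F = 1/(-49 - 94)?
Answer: -44125/364 ≈ -121.22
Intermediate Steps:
F = -1/143 (F = 1/(-143) = -1/143 ≈ -0.0069930)
v(A) = 9*A/2 + 9/(4*A) (v(A) = (9*(A + (0 + 1)/(A + A)))/2 = (9*(A + 1/(2*A)))/2 = (9*A + 9/(2*A))/2 = 9*A/2 + 9/(4*A))
-121 + F*v(7) = -121 - 9*(1 + 2*7²)/(572*7) = -121 - 9*(1 + 2*49)/(572*7) = -121 - 9*(1 + 98)/(572*7) = -121 - 9*99/(572*7) = -121 - 1/143*891/28 = -121 - 81/364 = -44125/364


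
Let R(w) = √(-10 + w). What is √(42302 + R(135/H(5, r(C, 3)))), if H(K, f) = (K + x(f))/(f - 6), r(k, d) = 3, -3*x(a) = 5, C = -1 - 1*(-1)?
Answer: √(169208 + 2*I*√526)/2 ≈ 205.67 + 0.027877*I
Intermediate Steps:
C = 0 (C = -1 + 1 = 0)
x(a) = -5/3 (x(a) = -⅓*5 = -5/3)
H(K, f) = (-5/3 + K)/(-6 + f) (H(K, f) = (K - 5/3)/(f - 6) = (-5/3 + K)/(-6 + f))
√(42302 + R(135/H(5, r(C, 3)))) = √(42302 + √(-10 + 135/(((-5/3 + 5)/(-6 + 3))))) = √(42302 + √(-10 + 135/(((10/3)/(-3))))) = √(42302 + √(-10 + 135/((-⅓*10/3)))) = √(42302 + √(-10 + 135/(-10/9))) = √(42302 + √(-10 + 135*(-9/10))) = √(42302 + √(-10 - 243/2)) = √(42302 + √(-263/2)) = √(42302 + I*√526/2)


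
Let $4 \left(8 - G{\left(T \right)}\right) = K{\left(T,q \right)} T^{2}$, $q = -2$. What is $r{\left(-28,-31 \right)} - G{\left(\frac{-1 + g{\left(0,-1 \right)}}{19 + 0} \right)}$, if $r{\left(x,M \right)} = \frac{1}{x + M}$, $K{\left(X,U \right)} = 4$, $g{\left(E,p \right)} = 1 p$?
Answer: $- \frac{170517}{21299} \approx -8.0059$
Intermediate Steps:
$g{\left(E,p \right)} = p$
$r{\left(x,M \right)} = \frac{1}{M + x}$
$G{\left(T \right)} = 8 - T^{2}$ ($G{\left(T \right)} = 8 - \frac{4 T^{2}}{4} = 8 - T^{2}$)
$r{\left(-28,-31 \right)} - G{\left(\frac{-1 + g{\left(0,-1 \right)}}{19 + 0} \right)} = \frac{1}{-31 - 28} - \left(8 - \left(\frac{-1 - 1}{19 + 0}\right)^{2}\right) = \frac{1}{-59} - \left(8 - \left(- \frac{2}{19}\right)^{2}\right) = - \frac{1}{59} - \left(8 - \left(\left(-2\right) \frac{1}{19}\right)^{2}\right) = - \frac{1}{59} - \left(8 - \left(- \frac{2}{19}\right)^{2}\right) = - \frac{1}{59} - \left(8 - \frac{4}{361}\right) = - \frac{1}{59} - \frac{2884}{361} = - \frac{170517}{21299}$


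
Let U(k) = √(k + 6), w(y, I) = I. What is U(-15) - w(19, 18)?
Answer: -18 + 3*I ≈ -18.0 + 3.0*I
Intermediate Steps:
U(k) = √(6 + k)
U(-15) - w(19, 18) = √(6 - 15) - 1*18 = √(-9) - 18 = 3*I - 18 = -18 + 3*I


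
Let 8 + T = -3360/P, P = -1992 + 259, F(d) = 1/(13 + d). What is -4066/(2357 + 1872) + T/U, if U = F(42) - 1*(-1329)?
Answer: -64688153021/66963766409 ≈ -0.96602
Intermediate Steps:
P = -1733
U = 73096/55 (U = 1/(13 + 42) - 1*(-1329) = 1/55 + 1329 = 73096/55 ≈ 1329.0)
T = -10504/1733 (T = -8 - 3360/(-1733) = -8 - 3360*(-1/1733) = -8 + 3360/1733 = -10504/1733 ≈ -6.0612)
-4066/(2357 + 1872) + T/U = -4066/(2357 + 1872) - 10504/(1733*73096/55) = -4066/4229 - 10504/1733*55/73096 = -4066*1/4229 - 72215/15834421 = -4066/4229 - 72215/15834421 = -64688153021/66963766409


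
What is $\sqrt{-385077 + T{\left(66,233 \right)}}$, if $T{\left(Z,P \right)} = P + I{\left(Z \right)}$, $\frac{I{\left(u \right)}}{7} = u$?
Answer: $i \sqrt{384382} \approx 619.99 i$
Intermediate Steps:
$I{\left(u \right)} = 7 u$
$T{\left(Z,P \right)} = P + 7 Z$
$\sqrt{-385077 + T{\left(66,233 \right)}} = \sqrt{-385077 + \left(233 + 7 \cdot 66\right)} = \sqrt{-385077 + \left(233 + 462\right)} = \sqrt{-385077 + 695} = \sqrt{-384382} = i \sqrt{384382}$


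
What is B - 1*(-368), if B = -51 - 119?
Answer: 198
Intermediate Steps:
B = -170
B - 1*(-368) = -170 - 1*(-368) = -170 + 368 = 198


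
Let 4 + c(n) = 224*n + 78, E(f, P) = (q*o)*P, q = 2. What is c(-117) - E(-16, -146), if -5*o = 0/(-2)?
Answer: -26134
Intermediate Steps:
o = 0 (o = -0/(-2) = -0*(-1)/2 = -⅕*0 = 0)
E(f, P) = 0 (E(f, P) = (2*0)*P = 0*P = 0)
c(n) = 74 + 224*n (c(n) = -4 + (224*n + 78) = -4 + (78 + 224*n) = 74 + 224*n)
c(-117) - E(-16, -146) = (74 + 224*(-117)) - 1*0 = (74 - 26208) + 0 = -26134 + 0 = -26134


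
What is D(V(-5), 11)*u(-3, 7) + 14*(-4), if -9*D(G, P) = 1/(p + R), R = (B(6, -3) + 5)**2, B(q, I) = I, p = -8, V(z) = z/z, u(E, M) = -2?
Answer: -1009/18 ≈ -56.056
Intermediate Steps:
V(z) = 1
R = 4 (R = (-3 + 5)**2 = 2**2 = 4)
D(G, P) = 1/36 (D(G, P) = -1/(9*(-8 + 4)) = -1/9/(-4) = -1/9*(-1/4) = 1/36)
D(V(-5), 11)*u(-3, 7) + 14*(-4) = (1/36)*(-2) + 14*(-4) = -1/18 - 56 = -1009/18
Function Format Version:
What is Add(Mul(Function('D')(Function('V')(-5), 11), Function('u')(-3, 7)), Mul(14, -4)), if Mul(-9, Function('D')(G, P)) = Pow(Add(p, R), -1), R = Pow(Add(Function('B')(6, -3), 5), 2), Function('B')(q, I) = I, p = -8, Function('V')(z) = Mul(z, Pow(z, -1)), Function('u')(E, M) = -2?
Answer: Rational(-1009, 18) ≈ -56.056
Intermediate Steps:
Function('V')(z) = 1
R = 4 (R = Pow(Add(-3, 5), 2) = Pow(2, 2) = 4)
Function('D')(G, P) = Rational(1, 36) (Function('D')(G, P) = Mul(Rational(-1, 9), Pow(Add(-8, 4), -1)) = Mul(Rational(-1, 9), Pow(-4, -1)) = Mul(Rational(-1, 9), Rational(-1, 4)) = Rational(1, 36))
Add(Mul(Function('D')(Function('V')(-5), 11), Function('u')(-3, 7)), Mul(14, -4)) = Add(Mul(Rational(1, 36), -2), Mul(14, -4)) = Add(Rational(-1, 18), -56) = Rational(-1009, 18)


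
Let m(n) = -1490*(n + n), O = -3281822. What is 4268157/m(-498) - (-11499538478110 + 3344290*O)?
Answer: 11117885003422135919/494680 ≈ 2.2475e+13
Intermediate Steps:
m(n) = -2980*n
4268157/m(-498) - (-11499538478110 + 3344290*O) = 4268157/((-2980*(-498))) - 3344290/(1/(-3281822 - 3438559)) = 4268157/1484040 - 3344290/(1/(-6720381)) = 4268157*(1/1484040) - 3344290/(-1/6720381) = 1422719/494680 - 3344290*(-6720381) = 1422719/494680 + 22474902974490 = 11117885003422135919/494680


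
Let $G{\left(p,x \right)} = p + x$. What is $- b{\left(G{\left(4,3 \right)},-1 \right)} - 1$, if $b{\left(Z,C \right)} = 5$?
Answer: $-6$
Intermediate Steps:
$- b{\left(G{\left(4,3 \right)},-1 \right)} - 1 = \left(-1\right) 5 - 1 = -5 - 1 = -6$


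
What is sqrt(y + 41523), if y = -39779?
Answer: 4*sqrt(109) ≈ 41.761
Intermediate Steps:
sqrt(y + 41523) = sqrt(-39779 + 41523) = sqrt(1744) = 4*sqrt(109)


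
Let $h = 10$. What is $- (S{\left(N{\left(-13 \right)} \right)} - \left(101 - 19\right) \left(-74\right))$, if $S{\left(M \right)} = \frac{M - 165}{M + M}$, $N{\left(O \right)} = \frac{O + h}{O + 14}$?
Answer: $-6096$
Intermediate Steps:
$N{\left(O \right)} = \frac{10 + O}{14 + O}$ ($N{\left(O \right)} = \frac{O + 10}{O + 14} = \frac{10 + O}{14 + O}$)
$S{\left(M \right)} = \frac{-165 + M}{2 M}$
$- (S{\left(N{\left(-13 \right)} \right)} - \left(101 - 19\right) \left(-74\right)) = - (\frac{-165 + \frac{10 - 13}{14 - 13}}{2 \frac{10 - 13}{14 - 13}} - \left(101 - 19\right) \left(-74\right)) = - (\frac{-165 + 1^{-1} \left(-3\right)}{2 \cdot 1^{-1} \left(-3\right)} - 82 \left(-74\right)) = - (\frac{-165 + 1 \left(-3\right)}{2 \cdot 1 \left(-3\right)} - -6068) = - (\frac{-165 - 3}{2 \left(-3\right)} + 6068) = - (\frac{1}{2} \left(- \frac{1}{3}\right) \left(-168\right) + 6068) = - (28 + 6068) = \left(-1\right) 6096 = -6096$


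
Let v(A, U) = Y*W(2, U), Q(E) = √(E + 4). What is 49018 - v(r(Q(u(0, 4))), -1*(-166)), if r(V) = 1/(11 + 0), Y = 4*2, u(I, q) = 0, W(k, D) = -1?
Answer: 49026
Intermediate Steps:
Q(E) = √(4 + E)
Y = 8
r(V) = 1/11
v(A, U) = -8 (v(A, U) = 8*(-1) = -8)
49018 - v(r(Q(u(0, 4))), -1*(-166)) = 49018 - 1*(-8) = 49018 + 8 = 49026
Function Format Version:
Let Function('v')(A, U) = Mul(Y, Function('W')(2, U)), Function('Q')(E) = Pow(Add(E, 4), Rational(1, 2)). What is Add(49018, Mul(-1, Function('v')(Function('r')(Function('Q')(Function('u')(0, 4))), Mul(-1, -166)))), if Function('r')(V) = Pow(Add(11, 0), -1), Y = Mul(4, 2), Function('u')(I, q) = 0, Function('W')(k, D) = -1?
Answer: 49026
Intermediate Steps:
Function('Q')(E) = Pow(Add(4, E), Rational(1, 2))
Y = 8
Function('r')(V) = Rational(1, 11) (Function('r')(V) = Pow(11, -1) = Rational(1, 11))
Function('v')(A, U) = -8 (Function('v')(A, U) = Mul(8, -1) = -8)
Add(49018, Mul(-1, Function('v')(Function('r')(Function('Q')(Function('u')(0, 4))), Mul(-1, -166)))) = Add(49018, Mul(-1, -8)) = Add(49018, 8) = 49026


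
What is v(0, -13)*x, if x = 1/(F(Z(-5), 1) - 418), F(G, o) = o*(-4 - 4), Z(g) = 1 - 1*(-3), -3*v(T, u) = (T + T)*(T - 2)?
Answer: 0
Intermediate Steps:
v(T, u) = -2*T*(-2 + T)/3 (v(T, u) = -(T + T)*(T - 2)/3 = -2*T*(-2 + T)/3)
Z(g) = 4 (Z(g) = 1 + 3 = 4)
F(G, o) = -8*o (F(G, o) = o*(-8) = -8*o)
x = -1/426 (x = 1/(-8*1 - 418) = 1/(-8 - 418) = 1/(-426) = -1/426 ≈ -0.0023474)
v(0, -13)*x = ((⅔)*0*(2 - 1*0))*(-1/426) = ((⅔)*0*(2 + 0))*(-1/426) = ((⅔)*0*2)*(-1/426) = 0*(-1/426) = 0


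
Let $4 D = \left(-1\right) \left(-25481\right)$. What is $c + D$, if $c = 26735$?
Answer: $\frac{132421}{4} \approx 33105.0$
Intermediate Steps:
$D = \frac{25481}{4}$ ($D = \frac{\left(-1\right) \left(-25481\right)}{4} = \frac{1}{4} \cdot 25481 = \frac{25481}{4} \approx 6370.3$)
$c + D = 26735 + \frac{25481}{4} = \frac{132421}{4}$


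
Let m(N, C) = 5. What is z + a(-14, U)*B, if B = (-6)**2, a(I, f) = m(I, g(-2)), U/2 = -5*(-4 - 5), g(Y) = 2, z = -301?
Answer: -121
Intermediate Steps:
U = 90 (U = 2*(-5*(-4 - 5)) = 2*(-5*(-9)) = 2*45 = 90)
a(I, f) = 5
B = 36
z + a(-14, U)*B = -301 + 5*36 = -301 + 180 = -121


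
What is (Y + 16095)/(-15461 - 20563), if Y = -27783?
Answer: 487/1501 ≈ 0.32445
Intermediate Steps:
(Y + 16095)/(-15461 - 20563) = (-27783 + 16095)/(-15461 - 20563) = -11688/(-36024) = -11688*(-1/36024) = 487/1501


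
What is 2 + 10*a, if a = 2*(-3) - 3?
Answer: -88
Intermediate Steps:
a = -9 (a = -6 - 3 = -9)
2 + 10*a = 2 + 10*(-9) = 2 - 90 = -88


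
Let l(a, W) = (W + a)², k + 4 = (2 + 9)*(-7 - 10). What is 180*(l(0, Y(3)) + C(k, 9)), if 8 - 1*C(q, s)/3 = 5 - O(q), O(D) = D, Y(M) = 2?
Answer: -100800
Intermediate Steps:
k = -191 (k = -4 + (2 + 9)*(-7 - 10) = -4 + 11*(-17) = -4 - 187 = -191)
C(q, s) = 9 + 3*q (C(q, s) = 24 - 3*(5 - q) = 24 + (-15 + 3*q) = 9 + 3*q)
180*(l(0, Y(3)) + C(k, 9)) = 180*((2 + 0)² + (9 + 3*(-191))) = 180*(2² + (9 - 573)) = 180*(4 - 564) = 180*(-560) = -100800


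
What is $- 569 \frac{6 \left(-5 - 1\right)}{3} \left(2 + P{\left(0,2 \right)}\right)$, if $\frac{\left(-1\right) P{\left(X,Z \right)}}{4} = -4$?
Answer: $122904$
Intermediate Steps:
$P{\left(X,Z \right)} = 16$ ($P{\left(X,Z \right)} = \left(-4\right) \left(-4\right) = 16$)
$- 569 \frac{6 \left(-5 - 1\right)}{3} \left(2 + P{\left(0,2 \right)}\right) = - 569 \frac{6 \left(-5 - 1\right)}{3} \left(2 + 16\right) = - 569 \cdot 6 \left(-6\right) \frac{1}{3} \cdot 18 = - 569 \left(-36\right) \frac{1}{3} \cdot 18 = - 569 \left(\left(-12\right) 18\right) = \left(-569\right) \left(-216\right) = 122904$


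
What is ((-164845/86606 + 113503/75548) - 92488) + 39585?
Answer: -173071098027353/3271455044 ≈ -52903.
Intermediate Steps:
((-164845/86606 + 113503/75548) - 92488) + 39585 = (-1311834621/3271455044 - 92488) + 39585 = -302571645944093/3271455044 + 39585 = -173071098027353/3271455044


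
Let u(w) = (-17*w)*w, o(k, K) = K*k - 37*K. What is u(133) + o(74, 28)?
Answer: -299677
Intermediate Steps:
o(k, K) = -37*K + K*k
u(w) = -17*w²
u(133) + o(74, 28) = -17*133² + 28*(-37 + 74) = -17*17689 + 28*37 = -300713 + 1036 = -299677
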